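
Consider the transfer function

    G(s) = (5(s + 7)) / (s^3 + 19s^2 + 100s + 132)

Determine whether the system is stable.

stable

The denominator s^3 + 19s^2 + 100s + 132 factors as (s + 6)(s + 2)(s + 11), giving poles at s = -6, -2, -11.
Since all poles lie strictly in the left half-plane, the system is stable.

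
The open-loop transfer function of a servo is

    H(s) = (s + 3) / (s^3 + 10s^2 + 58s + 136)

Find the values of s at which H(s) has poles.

The poles are the roots of the denominator s^3 + 10s^2 + 58s + 136 = 0.
Trying s = -4: the polynomial evaluates to 0, so (s + 4) is a factor.
Dividing out leaves s^2 + 6s + 34 = 0.
The quadratic formula then gives s = -3 ± 5j.

s = -3 ± 5j, -4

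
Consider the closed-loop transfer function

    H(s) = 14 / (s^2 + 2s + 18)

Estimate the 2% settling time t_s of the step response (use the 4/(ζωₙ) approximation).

t_s ≈ 4 s

Comparing s^2 + 2s + 18 to s^2 + 2ζωₙs + ωₙ²: ωₙ = √18 ≈ 4.243 rad/s and ζ = 2/(2·√18) ≈ 0.2357.
ζωₙ = 2/2 = 1, so t_s ≈ 4/(ζωₙ) = 4/1 = 4 s.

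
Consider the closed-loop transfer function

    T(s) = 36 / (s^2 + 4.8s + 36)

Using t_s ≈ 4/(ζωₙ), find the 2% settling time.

Comparing s^2 + 4.8s + 36 to s^2 + 2ζωₙs + ωₙ²: ωₙ = 6 rad/s and ζ = 4.8/(2·6) = 0.4.
ζωₙ = 4.8/2 = 2.4, so t_s ≈ 4/(ζωₙ) = 4/2.4 ≈ 1.667 s.

t_s ≈ 1.667 s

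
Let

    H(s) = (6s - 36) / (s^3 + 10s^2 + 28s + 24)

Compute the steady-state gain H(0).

Set s = 0: H(0) = (-36) / (24) = -3/2.

H(0) = -3/2 ≈ -1.500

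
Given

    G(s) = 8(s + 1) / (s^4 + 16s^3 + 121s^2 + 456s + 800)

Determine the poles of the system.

s = -4 ± 4j, -4 ± 3j

The poles are the roots of the denominator s^4 + 16s^3 + 121s^2 + 456s + 800 = 0.
No real roots exist; factor into two real quadratics: (s^2 + 8s + 32)(s^2 + 8s + 25) = 0.
Each quadratic gives a conjugate pair via the quadratic formula.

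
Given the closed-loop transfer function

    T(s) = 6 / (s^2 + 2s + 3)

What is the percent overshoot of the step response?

%OS ≈ 10.8%

Comparing s^2 + 2s + 3 to s^2 + 2ζωₙs + ωₙ²: ωₙ = √3 ≈ 1.732 rad/s and ζ = 2/(2·√3) ≈ 0.5774.
%OS = 100·exp(−πζ/√(1−ζ²)) = 100·exp(−π·0.5774/√(1−0.5774²)) ≈ 10.8%.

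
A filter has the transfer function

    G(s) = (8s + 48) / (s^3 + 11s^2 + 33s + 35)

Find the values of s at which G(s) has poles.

The poles are the roots of the denominator s^3 + 11s^2 + 33s + 35 = 0.
Trying s = -7: the polynomial evaluates to 0, so (s + 7) is a factor.
Dividing out leaves s^2 + 4s + 5 = 0.
The quadratic formula then gives s = -2 ± 1j.

s = -2 + j, -2 - j, -7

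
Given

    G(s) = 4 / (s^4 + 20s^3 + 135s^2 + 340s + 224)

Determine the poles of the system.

s = -1, -7, -4, -8

The poles are the roots of the denominator s^4 + 20s^3 + 135s^2 + 340s + 224 = 0.
Trying s = -1: the polynomial evaluates to 0, so (s + 1) is a factor.
Dividing out leaves s^3 + 19s^2 + 116s + 224 = 0.
This factors further as (s + 7)(s + 4)(s + 8) = 0.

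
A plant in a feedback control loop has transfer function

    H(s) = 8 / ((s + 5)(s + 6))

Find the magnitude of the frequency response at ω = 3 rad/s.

Substitute s = j3: numerator = 8, denominator = 21 + j33.
|H(j3)| = |8| / |21 + j33| = 8 / 39.115 ≈ 0.2045.

|H(j3)| ≈ 0.2045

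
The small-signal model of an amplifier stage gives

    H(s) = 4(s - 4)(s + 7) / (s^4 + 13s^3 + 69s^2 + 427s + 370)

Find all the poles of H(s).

s = -10, -1 ± 6j, -1

The poles are the roots of the denominator s^4 + 13s^3 + 69s^2 + 427s + 370 = 0.
Trying s = -10: the polynomial evaluates to 0, so (s + 10) is a factor.
Dividing out leaves s^3 + 3s^2 + 39s + 37 = 0.
This factors further as (s^2 + 2s + 37)(s + 1) = 0.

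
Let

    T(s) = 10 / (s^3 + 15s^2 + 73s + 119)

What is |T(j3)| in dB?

Substitute s = j3: numerator = 10, denominator = -16 + j192.
|T(j3)| = |10| / |-16 + j192| = 10 / 192.67 ≈ 0.05190.
In decibels: 20·log₁₀(0.05190) ≈ -25.7 dB.

|T(j3)|_dB ≈ -25.7 dB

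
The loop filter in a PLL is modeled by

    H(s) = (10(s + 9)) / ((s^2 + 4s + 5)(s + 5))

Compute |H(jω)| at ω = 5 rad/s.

Substitute s = j5: numerator = 90 + j50, denominator = -200.
|H(j5)| = |90 + j50| / |-200| = 102.96 / 200 ≈ 0.5148.

|H(j5)| ≈ 0.5148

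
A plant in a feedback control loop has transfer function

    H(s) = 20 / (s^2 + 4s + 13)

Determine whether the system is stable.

The poles can be read from the denominator factors: s = -2 ± 3j.
Since all poles lie strictly in the left half-plane, the system is stable.

stable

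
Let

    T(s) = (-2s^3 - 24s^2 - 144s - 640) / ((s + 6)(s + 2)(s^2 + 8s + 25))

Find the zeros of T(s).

s = -8, -2 + 6j, -2 - 6j

Set the numerator to zero: -2s^3 - 24s^2 - 144s - 640 = 0, i.e. -2·(s^3 + 12s^2 + 72s + 320) = 0.
Factoring: (s + 8)(s^2 + 4s + 40) = 0.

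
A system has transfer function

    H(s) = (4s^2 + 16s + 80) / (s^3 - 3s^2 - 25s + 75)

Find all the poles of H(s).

The poles are the roots of the denominator s^3 - 3s^2 - 25s + 75 = 0.
Trying s = 3: the polynomial evaluates to 0, so (s - 3) is a factor.
Dividing out leaves s^2 - 25 = 0.
Factoring the quadratic: (s + 5)(s - 5) = 0.

s = 3, -5, 5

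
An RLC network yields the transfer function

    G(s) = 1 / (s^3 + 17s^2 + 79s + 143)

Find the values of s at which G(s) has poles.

The poles are the roots of the denominator s^3 + 17s^2 + 79s + 143 = 0.
Trying s = -11: the polynomial evaluates to 0, so (s + 11) is a factor.
Dividing out leaves s^2 + 6s + 13 = 0.
The quadratic formula then gives s = -3 ± 2j.

s = -3 ± 2j, -11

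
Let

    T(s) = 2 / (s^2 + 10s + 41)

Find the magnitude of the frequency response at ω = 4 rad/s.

|T(j4)| ≈ 0.04240

Substitute s = j4: numerator = 2, denominator = 25 + j40.
|T(j4)| = |2| / |25 + j40| = 2 / 47.170 ≈ 0.04240.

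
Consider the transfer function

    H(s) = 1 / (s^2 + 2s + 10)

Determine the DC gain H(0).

Set s = 0: H(0) = (1) / (10) = 1/10.

H(0) = 1/10 ≈ 0.1000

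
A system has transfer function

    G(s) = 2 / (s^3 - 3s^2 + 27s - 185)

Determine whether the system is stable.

unstable

The denominator s^3 - 3s^2 + 27s - 185 factors as (s^2 + 2s + 37)(s - 5), giving poles at s = -1 + 6j, -1 - 6j, 5.
Since the pole(s) at s = 5 lie in the right half-plane, the system is unstable.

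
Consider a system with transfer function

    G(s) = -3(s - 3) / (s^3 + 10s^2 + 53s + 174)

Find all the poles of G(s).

The poles are the roots of the denominator s^3 + 10s^2 + 53s + 174 = 0.
Trying s = -6: the polynomial evaluates to 0, so (s + 6) is a factor.
Dividing out leaves s^2 + 4s + 29 = 0.
The quadratic formula then gives s = -2 ± 5j.

s = -6, -2 ± 5j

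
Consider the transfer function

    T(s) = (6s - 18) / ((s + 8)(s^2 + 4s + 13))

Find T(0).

Set s = 0: T(0) = (-18) / (104) = -9/52.

T(0) = -9/52 ≈ -0.1731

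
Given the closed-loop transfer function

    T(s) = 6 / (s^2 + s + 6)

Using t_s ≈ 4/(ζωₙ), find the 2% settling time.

Comparing s^2 + s + 6 to s^2 + 2ζωₙs + ωₙ²: ωₙ = √6 ≈ 2.449 rad/s and ζ = 1/(2·√6) ≈ 0.2041.
ζωₙ = 1/2 = 0.5, so t_s ≈ 4/(ζωₙ) = 4/0.5 = 8 s.

t_s ≈ 8 s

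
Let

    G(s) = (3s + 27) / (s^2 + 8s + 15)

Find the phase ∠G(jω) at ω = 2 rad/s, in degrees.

∠G(j2) ≈ -42.96°

At s = j2: numerator = 27 + j6, denominator = 11 + j16.
∠G = ∠num − ∠den = 12.529° − (55.491°) = -42.96°.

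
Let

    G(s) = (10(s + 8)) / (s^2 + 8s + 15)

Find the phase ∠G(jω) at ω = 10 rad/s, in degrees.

At s = j10: numerator = 80 + j100, denominator = -85 + j80.
∠G = ∠num − ∠den = 51.340° − (136.74°) = -85.40°.

∠G(j10) ≈ -85.40°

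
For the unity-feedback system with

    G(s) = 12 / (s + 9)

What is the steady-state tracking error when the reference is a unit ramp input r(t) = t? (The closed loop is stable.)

G(s) has no poles at the origin.
This is a Type 0 system; Kv = lim_{s→0} s·G(s) = 0, so the steady-state error for a ramp input is infinite.

e_ss = ∞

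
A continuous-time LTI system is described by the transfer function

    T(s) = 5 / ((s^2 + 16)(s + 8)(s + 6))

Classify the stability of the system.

The poles can be read from the denominator factors: s = ±4j, -8, -6.
Since the simple pole(s) at s = 4j, -4j lie on the jω-axis with none in the right half-plane, the system is marginally stable.

marginally stable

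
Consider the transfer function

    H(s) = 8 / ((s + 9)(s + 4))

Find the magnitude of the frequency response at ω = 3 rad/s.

|H(j3)| ≈ 0.1687

Substitute s = j3: numerator = 8, denominator = 27 + j39.
|H(j3)| = |8| / |27 + j39| = 8 / 47.434 ≈ 0.1687.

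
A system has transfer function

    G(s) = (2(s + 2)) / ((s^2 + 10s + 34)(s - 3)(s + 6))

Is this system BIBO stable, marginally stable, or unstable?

The poles can be read from the denominator factors: s = -5 ± 3j, 3, -6.
Since the pole(s) at s = 3 lie in the right half-plane, the system is unstable.

unstable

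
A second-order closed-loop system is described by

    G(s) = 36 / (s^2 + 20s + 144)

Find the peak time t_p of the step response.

t_p ≈ 0.4736 s

Comparing s^2 + 20s + 144 to s^2 + 2ζωₙs + ωₙ²: ωₙ = 12 rad/s and ζ = 20/(2·12) ≈ 0.8333.
ζωₙ = 20/2 = 10, so ω_d = ωₙ√(1−ζ²) = √(ωₙ² − (ζωₙ)²) = √(144 − 10²) = √44 ≈ 6.633 rad/s.
t_p = π/ω_d = π/6.633 ≈ 0.4736 s.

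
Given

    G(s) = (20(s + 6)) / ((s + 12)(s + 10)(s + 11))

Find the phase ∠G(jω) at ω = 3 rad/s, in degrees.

At s = j3: numerator = 120 + j60, denominator = 1023 + j1059.
∠G = ∠num − ∠den = 26.565° − (45.991°) = -19.43°.

∠G(j3) ≈ -19.43°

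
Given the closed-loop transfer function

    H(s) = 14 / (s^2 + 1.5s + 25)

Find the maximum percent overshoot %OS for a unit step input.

%OS ≈ 62.1%

Comparing s^2 + 1.5s + 25 to s^2 + 2ζωₙs + ωₙ²: ωₙ = 5 rad/s and ζ = 1.5/(2·5) = 0.15.
%OS = 100·exp(−πζ/√(1−ζ²)) = 100·exp(−π·0.15/√(1−0.15²)) ≈ 62.1%.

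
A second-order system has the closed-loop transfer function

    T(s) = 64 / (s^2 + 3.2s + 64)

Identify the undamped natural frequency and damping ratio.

ωₙ = 8 rad/s, ζ = 0.2

Compare the denominator to the standard form s^2 + 2ζωₙs + ωₙ².
ωₙ² = 64, so ωₙ = 8 rad/s.
2ζωₙ = 3.2, so ζ = 3.2/(2·8) = 0.2.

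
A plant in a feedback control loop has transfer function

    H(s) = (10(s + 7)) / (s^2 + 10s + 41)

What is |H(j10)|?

Substitute s = j10: numerator = 70 + j100, denominator = -59 + j100.
|H(j10)| = |70 + j100| / |-59 + j100| = 122.07 / 116.11 ≈ 1.051.

|H(j10)| ≈ 1.051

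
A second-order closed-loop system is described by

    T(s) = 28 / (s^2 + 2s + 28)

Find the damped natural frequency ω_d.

Comparing s^2 + 2s + 28 to s^2 + 2ζωₙs + ωₙ²: ωₙ = √28 ≈ 5.292 rad/s and ζ = 2/(2·√28) ≈ 0.1890.
ζωₙ = 2/2 = 1, so ω_d = ωₙ√(1−ζ²) = √(ωₙ² − (ζωₙ)²) = √(28 − 1²) = √27 ≈ 5.196 rad/s.

ω_d ≈ 5.196 rad/s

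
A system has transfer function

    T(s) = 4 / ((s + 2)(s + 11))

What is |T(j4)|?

Substitute s = j4: numerator = 4, denominator = 6 + j52.
|T(j4)| = |4| / |6 + j52| = 4 / 52.345 ≈ 0.07642.

|T(j4)| ≈ 0.07642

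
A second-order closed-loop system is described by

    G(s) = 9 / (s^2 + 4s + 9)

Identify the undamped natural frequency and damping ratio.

ωₙ = 3 rad/s, ζ ≈ 0.6667

Compare the denominator to the standard form s^2 + 2ζωₙs + ωₙ².
ωₙ² = 9, so ωₙ = 3 rad/s.
2ζωₙ = 4, so ζ = 4/(2·3) ≈ 0.6667.
With ζ = 0.6667 the response is underdamped.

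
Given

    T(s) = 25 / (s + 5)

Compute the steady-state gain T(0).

T(0) = 5

Set s = 0: T(0) = (25) / (5) = 5.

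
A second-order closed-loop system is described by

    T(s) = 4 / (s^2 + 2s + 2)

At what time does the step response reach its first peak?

t_p ≈ 3.142 s

Comparing s^2 + 2s + 2 to s^2 + 2ζωₙs + ωₙ²: ωₙ = √2 ≈ 1.414 rad/s and ζ = 2/(2·√2) ≈ 0.7071.
ζωₙ = 2/2 = 1, so ω_d = ωₙ√(1−ζ²) = √(ωₙ² − (ζωₙ)²) = √(2 − 1²) = √1 = 1 rad/s.
t_p = π/ω_d = π/1 ≈ 3.142 s.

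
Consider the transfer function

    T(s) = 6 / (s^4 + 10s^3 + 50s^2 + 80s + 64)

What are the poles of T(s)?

s = -1 ± j, -4 ± 4j

The poles are the roots of the denominator s^4 + 10s^3 + 50s^2 + 80s + 64 = 0.
No real roots exist; factor into two real quadratics: (s^2 + 2s + 2)(s^2 + 8s + 32) = 0.
Each quadratic gives a conjugate pair via the quadratic formula.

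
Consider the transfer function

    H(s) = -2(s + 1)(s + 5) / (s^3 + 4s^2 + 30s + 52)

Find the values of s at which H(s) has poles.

The poles are the roots of the denominator s^3 + 4s^2 + 30s + 52 = 0.
Trying s = -2: the polynomial evaluates to 0, so (s + 2) is a factor.
Dividing out leaves s^2 + 2s + 26 = 0.
The quadratic formula then gives s = -1 ± 5j.

s = -1 ± 5j, -2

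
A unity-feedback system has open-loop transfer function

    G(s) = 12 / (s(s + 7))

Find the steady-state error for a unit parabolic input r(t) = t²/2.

G(s) has one pole at the origin.
This is a Type 1 system; Ka = lim_{s→0} s^2·G(s) = 0, so the steady-state error for a parabola input is infinite.

e_ss = ∞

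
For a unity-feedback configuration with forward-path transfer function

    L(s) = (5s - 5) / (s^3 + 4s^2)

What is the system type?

Factor s from the denominator: s^3 + 4s^2 = s^2·(s + 4).
There are 2 poles at the origin, so the system is Type 2.

Type 2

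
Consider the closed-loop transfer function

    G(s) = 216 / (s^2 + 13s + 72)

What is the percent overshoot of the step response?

%OS ≈ 2.37%

Comparing s^2 + 13s + 72 to s^2 + 2ζωₙs + ωₙ²: ωₙ = √72 ≈ 8.485 rad/s and ζ = 13/(2·√72) ≈ 0.7660.
%OS = 100·exp(−πζ/√(1−ζ²)) = 100·exp(−π·0.7660/√(1−0.7660²)) ≈ 2.37%.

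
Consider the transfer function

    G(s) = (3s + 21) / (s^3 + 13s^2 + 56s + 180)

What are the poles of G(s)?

The poles are the roots of the denominator s^3 + 13s^2 + 56s + 180 = 0.
Trying s = -9: the polynomial evaluates to 0, so (s + 9) is a factor.
Dividing out leaves s^2 + 4s + 20 = 0.
The quadratic formula then gives s = -2 ± 4j.

s = -2 ± 4j, -9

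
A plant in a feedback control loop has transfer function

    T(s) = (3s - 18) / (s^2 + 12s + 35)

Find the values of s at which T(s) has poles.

s = -7, -5

The poles are the roots of the denominator s^2 + 12s + 35 = 0.
Factoring: (s + 7)(s + 5) = 0, so s = -7 and s = -5.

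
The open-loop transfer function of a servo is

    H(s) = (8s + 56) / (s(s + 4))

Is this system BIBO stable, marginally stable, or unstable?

marginally stable

The poles can be read from the denominator factors: s = 0, -4.
Since the simple pole(s) at s = 0 lie on the jω-axis with none in the right half-plane, the system is marginally stable.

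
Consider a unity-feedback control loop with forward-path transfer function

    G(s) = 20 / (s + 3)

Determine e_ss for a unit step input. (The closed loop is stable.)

e_ss = 0.1304

G(s) has no poles at the origin.
This is a Type 0 system. Kp = lim_{s→0} G(s) = 20/3.
e_ss = 1/(1 + Kp) = 1/(1 + 20/3) = 3/23 ≈ 0.1304.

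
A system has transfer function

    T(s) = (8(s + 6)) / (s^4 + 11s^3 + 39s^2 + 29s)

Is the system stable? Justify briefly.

The denominator s^4 + 11s^3 + 39s^2 + 29s factors as s(s + 1)(s^2 + 10s + 29), giving poles at s = 0, -1, -5 ± 2j.
Since the simple pole(s) at s = 0 lie on the jω-axis with none in the right half-plane, the system is marginally stable.

marginally stable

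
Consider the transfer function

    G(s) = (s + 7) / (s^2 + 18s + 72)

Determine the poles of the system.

The poles are the roots of the denominator s^2 + 18s + 72 = 0.
Factoring: (s + 6)(s + 12) = 0, so s = -6 and s = -12.

s = -6, -12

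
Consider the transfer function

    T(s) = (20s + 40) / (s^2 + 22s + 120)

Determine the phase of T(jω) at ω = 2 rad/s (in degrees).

∠T(j2) ≈ 24.23°

At s = j2: numerator = 40 + j40, denominator = 116 + j44.
∠T = ∠num − ∠den = 45° − (20.772°) = 24.23°.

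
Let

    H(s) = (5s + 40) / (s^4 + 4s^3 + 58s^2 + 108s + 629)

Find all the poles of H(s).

The poles are the roots of the denominator s^4 + 4s^3 + 58s^2 + 108s + 629 = 0.
No real roots exist; factor into two real quadratics: (s^2 + 2s + 17)(s^2 + 2s + 37) = 0.
Each quadratic gives a conjugate pair via the quadratic formula.

s = -1 + 4j, -1 - 4j, -1 + 6j, -1 - 6j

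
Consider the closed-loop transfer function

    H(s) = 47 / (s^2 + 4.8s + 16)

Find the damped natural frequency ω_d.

ω_d = 3.200 rad/s

Comparing s^2 + 4.8s + 16 to s^2 + 2ζωₙs + ωₙ²: ωₙ = 4 rad/s and ζ = 4.8/(2·4) = 0.6.
ζωₙ = 4.8/2 = 2.4, so ω_d = ωₙ√(1−ζ²) = √(ωₙ² − (ζωₙ)²) = √(16 − 2.4²) = √10.24 = 3.200 rad/s.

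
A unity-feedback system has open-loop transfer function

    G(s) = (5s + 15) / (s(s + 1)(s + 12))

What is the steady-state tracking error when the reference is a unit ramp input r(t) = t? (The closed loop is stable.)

G(s) has one pole at the origin.
This is a Type 1 system. Kv = lim_{s→0} s·G(s) = 15/12 = 5/4.
e_ss = 1/Kv = 1/(5/4) = 4/5 ≈ 0.8000.

e_ss = 0.8000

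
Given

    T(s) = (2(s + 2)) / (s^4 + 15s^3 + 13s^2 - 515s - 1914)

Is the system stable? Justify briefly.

The denominator s^4 + 15s^3 + 13s^2 - 515s - 1914 factors as (s^2 + 10s + 29)(s - 6)(s + 11), giving poles at s = -5 + 2j, -5 - 2j, 6, -11.
Since the pole(s) at s = 6 lie in the right half-plane, the system is unstable.

unstable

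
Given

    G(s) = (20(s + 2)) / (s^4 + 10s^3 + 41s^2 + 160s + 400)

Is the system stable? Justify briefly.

The denominator s^4 + 10s^3 + 41s^2 + 160s + 400 factors as (s^2 + 16)(s + 5)^2, giving poles at s = 4j, -4j, -5, -5.
Since the simple pole(s) at s = ±4j lie on the jω-axis with none in the right half-plane, the system is marginally stable.

marginally stable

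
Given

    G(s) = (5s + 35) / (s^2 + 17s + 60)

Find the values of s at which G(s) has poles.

The poles are the roots of the denominator s^2 + 17s + 60 = 0.
Factoring: (s + 12)(s + 5) = 0, so s = -12 and s = -5.

s = -12, -5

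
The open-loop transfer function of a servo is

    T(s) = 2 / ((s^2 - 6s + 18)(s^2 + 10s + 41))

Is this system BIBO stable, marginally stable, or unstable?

The poles can be read from the denominator factors: s = 3 + 3j, 3 - 3j, -5 + 4j, -5 - 4j.
Since the pole(s) at s = 3 ± 3j lie in the right half-plane, the system is unstable.

unstable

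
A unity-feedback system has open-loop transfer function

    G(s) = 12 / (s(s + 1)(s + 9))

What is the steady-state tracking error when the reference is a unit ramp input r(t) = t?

G(s) has one pole at the origin.
This is a Type 1 system. Kv = lim_{s→0} s·G(s) = 12/9 = 4/3.
e_ss = 1/Kv = 1/(4/3) = 3/4 ≈ 0.7500.

e_ss = 0.7500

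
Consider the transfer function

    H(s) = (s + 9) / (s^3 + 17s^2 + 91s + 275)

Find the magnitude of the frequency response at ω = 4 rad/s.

|H(j4)| ≈ 0.03283

Substitute s = j4: numerator = 9 + j4, denominator = 3 + j300.
|H(j4)| = |9 + j4| / |3 + j300| = 9.8489 / 300.01 ≈ 0.03283.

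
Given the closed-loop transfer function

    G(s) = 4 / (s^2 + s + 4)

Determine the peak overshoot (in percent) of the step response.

Comparing s^2 + s + 4 to s^2 + 2ζωₙs + ωₙ²: ωₙ = 2 rad/s and ζ = 1/(2·2) = 0.25.
%OS = 100·exp(−πζ/√(1−ζ²)) = 100·exp(−π·0.25/√(1−0.25²)) ≈ 44.4%.

%OS ≈ 44.4%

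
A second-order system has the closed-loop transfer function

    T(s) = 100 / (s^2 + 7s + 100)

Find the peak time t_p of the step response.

t_p ≈ 0.3354 s

Comparing s^2 + 7s + 100 to s^2 + 2ζωₙs + ωₙ²: ωₙ = 10 rad/s and ζ = 7/(2·10) = 0.35.
ζωₙ = 7/2 = 3.5, so ω_d = ωₙ√(1−ζ²) = √(ωₙ² − (ζωₙ)²) = √(100 − 3.5²) = √87.75 ≈ 9.367 rad/s.
t_p = π/ω_d = π/9.367 ≈ 0.3354 s.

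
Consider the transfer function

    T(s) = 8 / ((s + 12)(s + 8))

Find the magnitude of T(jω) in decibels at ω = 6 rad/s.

Substitute s = j6: numerator = 8, denominator = 60 + j120.
|T(j6)| = |8| / |60 + j120| = 8 / 134.16 ≈ 0.05963.
In decibels: 20·log₁₀(0.05963) ≈ -24.5 dB.

|T(j6)|_dB ≈ -24.5 dB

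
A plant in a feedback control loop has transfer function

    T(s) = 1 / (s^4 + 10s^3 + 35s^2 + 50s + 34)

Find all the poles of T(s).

The poles are the roots of the denominator s^4 + 10s^3 + 35s^2 + 50s + 34 = 0.
No real roots exist; factor into two real quadratics: (s^2 + 2s + 2)(s^2 + 8s + 17) = 0.
Each quadratic gives a conjugate pair via the quadratic formula.

s = -1 + j, -1 - j, -4 + j, -4 - j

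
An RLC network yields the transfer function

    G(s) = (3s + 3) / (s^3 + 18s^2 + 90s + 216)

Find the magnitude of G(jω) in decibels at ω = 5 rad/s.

|G(j5)|_dB ≈ -28.4 dB

Substitute s = j5: numerator = 3 + j15, denominator = -234 + j325.
|G(j5)| = |3 + j15| / |-234 + j325| = 15.297 / 400.48 ≈ 0.03820.
In decibels: 20·log₁₀(0.03820) ≈ -28.4 dB.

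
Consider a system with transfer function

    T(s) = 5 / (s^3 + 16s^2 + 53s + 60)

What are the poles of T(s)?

The poles are the roots of the denominator s^3 + 16s^2 + 53s + 60 = 0.
Trying s = -12: the polynomial evaluates to 0, so (s + 12) is a factor.
Dividing out leaves s^2 + 4s + 5 = 0.
The quadratic formula then gives s = -2 ± 1j.

s = -2 ± j, -12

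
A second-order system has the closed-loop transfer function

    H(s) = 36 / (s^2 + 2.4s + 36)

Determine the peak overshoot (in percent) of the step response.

Comparing s^2 + 2.4s + 36 to s^2 + 2ζωₙs + ωₙ²: ωₙ = 6 rad/s and ζ = 2.4/(2·6) = 0.2.
%OS = 100·exp(−πζ/√(1−ζ²)) = 100·exp(−π·0.2/√(1−0.2²)) ≈ 52.7%.

%OS ≈ 52.7%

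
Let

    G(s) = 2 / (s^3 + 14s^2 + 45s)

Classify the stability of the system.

marginally stable

The denominator s^3 + 14s^2 + 45s factors as s(s + 5)(s + 9), giving poles at s = 0, -5, -9.
Since the simple pole(s) at s = 0 lie on the jω-axis with none in the right half-plane, the system is marginally stable.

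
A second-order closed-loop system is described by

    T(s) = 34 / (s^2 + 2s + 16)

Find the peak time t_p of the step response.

t_p ≈ 0.8112 s

Comparing s^2 + 2s + 16 to s^2 + 2ζωₙs + ωₙ²: ωₙ = 4 rad/s and ζ = 2/(2·4) = 0.25.
ζωₙ = 2/2 = 1, so ω_d = ωₙ√(1−ζ²) = √(ωₙ² − (ζωₙ)²) = √(16 − 1²) = √15 ≈ 3.873 rad/s.
t_p = π/ω_d = π/3.873 ≈ 0.8112 s.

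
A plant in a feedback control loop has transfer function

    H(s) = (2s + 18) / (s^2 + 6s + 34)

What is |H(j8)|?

Substitute s = j8: numerator = 18 + j16, denominator = -30 + j48.
|H(j8)| = |18 + j16| / |-30 + j48| = 24.083 / 56.604 ≈ 0.4255.

|H(j8)| ≈ 0.4255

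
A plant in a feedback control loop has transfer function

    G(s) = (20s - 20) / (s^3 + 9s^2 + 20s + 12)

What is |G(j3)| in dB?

|G(j3)|_dB ≈ -1.65 dB

Substitute s = j3: numerator = -20 + j60, denominator = -69 + j33.
|G(j3)| = |-20 + j60| / |-69 + j33| = 63.246 / 76.485 ≈ 0.8269.
In decibels: 20·log₁₀(0.8269) ≈ -1.65 dB.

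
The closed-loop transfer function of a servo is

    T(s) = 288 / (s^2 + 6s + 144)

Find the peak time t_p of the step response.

t_p ≈ 0.2704 s

Comparing s^2 + 6s + 144 to s^2 + 2ζωₙs + ωₙ²: ωₙ = 12 rad/s and ζ = 6/(2·12) = 0.25.
ζωₙ = 6/2 = 3, so ω_d = ωₙ√(1−ζ²) = √(ωₙ² − (ζωₙ)²) = √(144 − 3²) = √135 ≈ 11.62 rad/s.
t_p = π/ω_d = π/11.62 ≈ 0.2704 s.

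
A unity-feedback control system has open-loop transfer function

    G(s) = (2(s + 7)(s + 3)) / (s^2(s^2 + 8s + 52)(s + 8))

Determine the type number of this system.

Type 2

The denominator has 2 factors of s at the origin (free integrators), so this is a Type 2 system.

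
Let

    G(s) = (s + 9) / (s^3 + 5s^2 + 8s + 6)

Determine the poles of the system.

s = -1 + j, -1 - j, -3

The poles are the roots of the denominator s^3 + 5s^2 + 8s + 6 = 0.
Trying s = -3: the polynomial evaluates to 0, so (s + 3) is a factor.
Dividing out leaves s^2 + 2s + 2 = 0.
The quadratic formula then gives s = -1 ± 1j.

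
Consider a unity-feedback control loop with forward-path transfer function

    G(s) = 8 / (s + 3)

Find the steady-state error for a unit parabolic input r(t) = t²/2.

e_ss = ∞

G(s) has no poles at the origin.
This is a Type 0 system; Ka = lim_{s→0} s^2·G(s) = 0, so the steady-state error for a parabola input is infinite.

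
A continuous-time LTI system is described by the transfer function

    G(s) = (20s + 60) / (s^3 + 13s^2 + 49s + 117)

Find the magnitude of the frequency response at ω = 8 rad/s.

|G(j8)| ≈ 0.2357

Substitute s = j8: numerator = 60 + j160, denominator = -715 - j120.
|G(j8)| = |60 + j160| / |-715 - j120| = 170.88 / 725 ≈ 0.2357.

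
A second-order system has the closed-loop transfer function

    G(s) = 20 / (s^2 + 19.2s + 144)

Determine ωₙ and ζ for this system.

Compare the denominator to the standard form s^2 + 2ζωₙs + ωₙ².
ωₙ² = 144, so ωₙ = 12 rad/s.
2ζωₙ = 19.2, so ζ = 19.2/(2·12) = 0.8.
With ζ = 0.8 the response is underdamped.

ωₙ = 12 rad/s, ζ = 0.8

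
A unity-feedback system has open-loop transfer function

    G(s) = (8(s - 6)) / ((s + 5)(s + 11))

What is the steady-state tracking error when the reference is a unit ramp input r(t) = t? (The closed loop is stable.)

G(s) has no poles at the origin.
This is a Type 0 system; Kv = lim_{s→0} s·G(s) = 0, so the steady-state error for a ramp input is infinite.

e_ss = ∞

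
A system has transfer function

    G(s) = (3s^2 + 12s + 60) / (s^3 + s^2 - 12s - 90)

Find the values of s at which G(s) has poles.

The poles are the roots of the denominator s^3 + s^2 - 12s - 90 = 0.
Trying s = 5: the polynomial evaluates to 0, so (s - 5) is a factor.
Dividing out leaves s^2 + 6s + 18 = 0.
The quadratic formula then gives s = -3 ± 3j.

s = -3 + 3j, -3 - 3j, 5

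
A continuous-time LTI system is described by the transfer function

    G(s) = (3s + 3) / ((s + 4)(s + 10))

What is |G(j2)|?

|G(j2)| ≈ 0.1471

Substitute s = j2: numerator = 3 + j6, denominator = 36 + j28.
|G(j2)| = |3 + j6| / |36 + j28| = 6.7082 / 45.607 ≈ 0.1471.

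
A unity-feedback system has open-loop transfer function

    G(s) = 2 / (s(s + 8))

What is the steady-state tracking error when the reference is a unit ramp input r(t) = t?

G(s) has one pole at the origin.
This is a Type 1 system. Kv = lim_{s→0} s·G(s) = 2/8 = 1/4.
e_ss = 1/Kv = 1/(1/4) = 4.

e_ss = 4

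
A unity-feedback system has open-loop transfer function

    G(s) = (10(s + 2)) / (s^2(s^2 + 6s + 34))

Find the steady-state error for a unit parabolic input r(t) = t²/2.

e_ss = 1.700

G(s) has 2 poles at the origin.
This is a Type 2 system. Ka = lim_{s→0} s^2·G(s) = 20/34 = 10/17.
e_ss = 1/Ka = 1/(10/17) = 17/10 ≈ 1.700.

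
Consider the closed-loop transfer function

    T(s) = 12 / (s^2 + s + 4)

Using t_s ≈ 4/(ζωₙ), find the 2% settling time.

Comparing s^2 + s + 4 to s^2 + 2ζωₙs + ωₙ²: ωₙ = 2 rad/s and ζ = 1/(2·2) = 0.25.
ζωₙ = 1/2 = 0.5, so t_s ≈ 4/(ζωₙ) = 4/0.5 = 8 s.

t_s ≈ 8 s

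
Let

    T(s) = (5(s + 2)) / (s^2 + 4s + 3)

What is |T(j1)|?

|T(j1)| = 2.500

Substitute s = j1: numerator = 10 + j5, denominator = 2 + j4.
|T(j1)| = |10 + j5| / |2 + j4| = 11.180 / 4.4721 = 2.500.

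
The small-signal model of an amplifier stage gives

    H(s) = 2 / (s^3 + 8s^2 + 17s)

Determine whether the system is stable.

The denominator s^3 + 8s^2 + 17s factors as s(s^2 + 8s + 17), giving poles at s = 0, -4 + j, -4 - j.
Since the simple pole(s) at s = 0 lie on the jω-axis with none in the right half-plane, the system is marginally stable.

marginally stable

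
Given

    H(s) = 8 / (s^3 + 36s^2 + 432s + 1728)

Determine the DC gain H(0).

H(0) = 1/216 ≈ 0.004630

Set s = 0: H(0) = (8) / (1728) = 1/216.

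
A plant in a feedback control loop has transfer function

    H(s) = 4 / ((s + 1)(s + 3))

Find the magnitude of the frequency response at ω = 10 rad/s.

|H(j10)| ≈ 0.03812

Substitute s = j10: numerator = 4, denominator = -97 + j40.
|H(j10)| = |4| / |-97 + j40| = 4 / 104.92 ≈ 0.03812.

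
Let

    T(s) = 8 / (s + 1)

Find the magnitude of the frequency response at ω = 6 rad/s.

|T(j6)| ≈ 1.315

Substitute s = j6: numerator = 8, denominator = 1 + j6.
|T(j6)| = |8| / |1 + j6| = 8 / 6.0828 ≈ 1.315.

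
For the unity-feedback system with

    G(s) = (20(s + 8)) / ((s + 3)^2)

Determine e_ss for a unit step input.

e_ss = 0.05325

G(s) has no poles at the origin.
This is a Type 0 system. Kp = lim_{s→0} G(s) = 160/9.
e_ss = 1/(1 + Kp) = 1/(1 + 160/9) = 9/169 ≈ 0.05325.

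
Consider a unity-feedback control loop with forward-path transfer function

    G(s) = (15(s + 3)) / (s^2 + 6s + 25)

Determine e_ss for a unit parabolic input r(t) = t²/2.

G(s) has no poles at the origin.
This is a Type 0 system; Ka = lim_{s→0} s^2·G(s) = 0, so the steady-state error for a parabola input is infinite.

e_ss = ∞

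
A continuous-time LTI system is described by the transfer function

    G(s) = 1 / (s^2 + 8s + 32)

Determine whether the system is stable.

stable

The poles can be read from the denominator factors: s = -4 + 4j, -4 - 4j.
Since all poles lie strictly in the left half-plane, the system is stable.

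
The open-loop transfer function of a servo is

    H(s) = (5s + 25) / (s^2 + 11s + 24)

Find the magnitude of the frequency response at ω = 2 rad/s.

|H(j2)| ≈ 0.9056

Substitute s = j2: numerator = 25 + j10, denominator = 20 + j22.
|H(j2)| = |25 + j10| / |20 + j22| = 26.926 / 29.732 ≈ 0.9056.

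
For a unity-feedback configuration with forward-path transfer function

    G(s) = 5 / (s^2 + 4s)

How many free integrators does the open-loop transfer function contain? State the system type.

Factor s from the denominator: s^2 + 4s = s·(s + 4).
There is 1 pole at the origin, so the system is Type 1.

Type 1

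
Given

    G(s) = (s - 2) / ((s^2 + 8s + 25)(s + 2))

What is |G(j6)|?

|G(j6)| ≈ 0.02031

Substitute s = j6: numerator = -2 + j6, denominator = -310 + j30.
|G(j6)| = |-2 + j6| / |-310 + j30| = 6.3246 / 311.45 ≈ 0.02031.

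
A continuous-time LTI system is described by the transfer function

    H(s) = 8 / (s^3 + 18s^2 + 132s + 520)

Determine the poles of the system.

The poles are the roots of the denominator s^3 + 18s^2 + 132s + 520 = 0.
Trying s = -10: the polynomial evaluates to 0, so (s + 10) is a factor.
Dividing out leaves s^2 + 8s + 52 = 0.
The quadratic formula then gives s = -4 ± 6j.

s = -4 + 6j, -4 - 6j, -10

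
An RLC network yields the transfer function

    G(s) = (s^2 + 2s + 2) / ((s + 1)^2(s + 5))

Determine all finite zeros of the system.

s = -1 + j, -1 - j

Set the numerator to zero: s^2 + 2s + 2 = 0.
Factoring: (s^2 + 2s + 2) = 0.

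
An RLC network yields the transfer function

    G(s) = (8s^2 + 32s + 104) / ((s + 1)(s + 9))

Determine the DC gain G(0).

G(0) = 104/9 ≈ 11.56

Set s = 0: G(0) = (104) / (9) = 104/9.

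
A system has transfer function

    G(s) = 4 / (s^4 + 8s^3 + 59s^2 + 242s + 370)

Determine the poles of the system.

The poles are the roots of the denominator s^4 + 8s^3 + 59s^2 + 242s + 370 = 0.
No real roots exist; factor into two real quadratics: (s^2 + 6s + 10)(s^2 + 2s + 37) = 0.
Each quadratic gives a conjugate pair via the quadratic formula.

s = -3 + j, -3 - j, -1 + 6j, -1 - 6j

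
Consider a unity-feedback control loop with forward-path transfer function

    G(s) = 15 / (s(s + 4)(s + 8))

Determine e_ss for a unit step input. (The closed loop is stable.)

e_ss = 0

G(s) has one pole at the origin.
This is a Type 1 system; for a step input the steady-state error is zero.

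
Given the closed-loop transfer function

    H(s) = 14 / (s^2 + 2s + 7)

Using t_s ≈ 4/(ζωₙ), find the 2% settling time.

t_s ≈ 4 s

Comparing s^2 + 2s + 7 to s^2 + 2ζωₙs + ωₙ²: ωₙ = √7 ≈ 2.646 rad/s and ζ = 2/(2·√7) ≈ 0.3780.
ζωₙ = 2/2 = 1, so t_s ≈ 4/(ζωₙ) = 4/1 = 4 s.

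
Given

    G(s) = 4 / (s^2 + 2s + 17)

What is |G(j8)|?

Substitute s = j8: numerator = 4, denominator = -47 + j16.
|G(j8)| = |4| / |-47 + j16| = 4 / 49.649 ≈ 0.08057.

|G(j8)| ≈ 0.08057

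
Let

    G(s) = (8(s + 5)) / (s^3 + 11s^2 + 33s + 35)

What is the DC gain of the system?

Set s = 0: G(0) = (40) / (35) = 8/7.

G(0) = 8/7 ≈ 1.143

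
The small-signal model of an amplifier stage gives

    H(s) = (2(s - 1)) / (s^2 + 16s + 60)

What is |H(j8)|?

Substitute s = j8: numerator = -2 + j16, denominator = -4 + j128.
|H(j8)| = |-2 + j16| / |-4 + j128| = 16.125 / 128.06 ≈ 0.1259.

|H(j8)| ≈ 0.1259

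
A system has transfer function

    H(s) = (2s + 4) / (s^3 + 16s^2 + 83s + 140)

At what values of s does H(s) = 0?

Set the numerator to zero: 2s + 4 = 0, i.e. 2·(s + 2) = 0.
So s = -2.

s = -2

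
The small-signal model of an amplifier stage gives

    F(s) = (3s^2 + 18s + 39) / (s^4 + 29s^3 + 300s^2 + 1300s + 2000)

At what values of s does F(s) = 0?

Set the numerator to zero: 3s^2 + 18s + 39 = 0, i.e. 3·(s^2 + 6s + 13) = 0.
Factoring: (s^2 + 6s + 13) = 0.

s = -3 + 2j, -3 - 2j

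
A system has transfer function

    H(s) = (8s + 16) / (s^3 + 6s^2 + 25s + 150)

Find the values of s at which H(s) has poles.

s = 5j, -5j, -6

The poles are the roots of the denominator s^3 + 6s^2 + 25s + 150 = 0.
Trying s = -6: the polynomial evaluates to 0, so (s + 6) is a factor.
Dividing out leaves s^2 + 25 = 0.
The quadratic formula then gives s = 0 ± 5j.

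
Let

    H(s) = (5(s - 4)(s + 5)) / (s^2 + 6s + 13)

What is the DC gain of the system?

At s = 0 each factor (s + a) contributes a and each (s^2 + bs + c) contributes c.
H(0) = 5·(-4) · (5) / ((13)) = -100/13 = -100/13.

H(0) = -100/13 ≈ -7.692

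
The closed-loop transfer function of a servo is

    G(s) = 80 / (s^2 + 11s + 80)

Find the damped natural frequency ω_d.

ω_d ≈ 7.053 rad/s

Comparing s^2 + 11s + 80 to s^2 + 2ζωₙs + ωₙ²: ωₙ = √80 ≈ 8.944 rad/s and ζ = 11/(2·√80) ≈ 0.6149.
ζωₙ = 11/2 = 5.5, so ω_d = ωₙ√(1−ζ²) = √(ωₙ² − (ζωₙ)²) = √(80 − 5.5²) = √49.75 ≈ 7.053 rad/s.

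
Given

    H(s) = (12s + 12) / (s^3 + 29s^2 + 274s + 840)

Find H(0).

Set s = 0: H(0) = (12) / (840) = 1/70.

H(0) = 1/70 ≈ 0.01429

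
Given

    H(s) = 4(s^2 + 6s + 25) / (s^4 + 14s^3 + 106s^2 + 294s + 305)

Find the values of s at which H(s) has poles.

s = -2 ± j, -5 ± 6j

The poles are the roots of the denominator s^4 + 14s^3 + 106s^2 + 294s + 305 = 0.
No real roots exist; factor into two real quadratics: (s^2 + 4s + 5)(s^2 + 10s + 61) = 0.
Each quadratic gives a conjugate pair via the quadratic formula.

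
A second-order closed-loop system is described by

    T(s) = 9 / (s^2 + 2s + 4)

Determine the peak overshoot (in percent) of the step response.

Comparing s^2 + 2s + 4 to s^2 + 2ζωₙs + ωₙ²: ωₙ = 2 rad/s and ζ = 2/(2·2) = 0.5.
%OS = 100·exp(−πζ/√(1−ζ²)) = 100·exp(−π·0.5/√(1−0.5²)) ≈ 16.3%.

%OS ≈ 16.3%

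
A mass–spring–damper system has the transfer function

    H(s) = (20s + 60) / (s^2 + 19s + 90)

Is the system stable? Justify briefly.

stable

The denominator s^2 + 19s + 90 factors as (s + 10)(s + 9), giving poles at s = -10, -9.
Since all poles lie strictly in the left half-plane, the system is stable.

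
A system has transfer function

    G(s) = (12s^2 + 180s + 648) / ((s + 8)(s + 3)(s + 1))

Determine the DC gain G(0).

Set s = 0: G(0) = (648) / (24) = 27.

G(0) = 27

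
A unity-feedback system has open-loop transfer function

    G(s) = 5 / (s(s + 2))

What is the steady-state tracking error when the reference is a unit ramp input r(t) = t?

G(s) has one pole at the origin.
This is a Type 1 system. Kv = lim_{s→0} s·G(s) = 5/2.
e_ss = 1/Kv = 1/(5/2) = 2/5 ≈ 0.4000.

e_ss = 0.4000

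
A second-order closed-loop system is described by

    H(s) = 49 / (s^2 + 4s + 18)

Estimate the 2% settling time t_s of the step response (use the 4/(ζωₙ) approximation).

t_s ≈ 2 s

Comparing s^2 + 4s + 18 to s^2 + 2ζωₙs + ωₙ²: ωₙ = √18 ≈ 4.243 rad/s and ζ = 4/(2·√18) ≈ 0.4714.
ζωₙ = 4/2 = 2, so t_s ≈ 4/(ζωₙ) = 4/2 = 2 s.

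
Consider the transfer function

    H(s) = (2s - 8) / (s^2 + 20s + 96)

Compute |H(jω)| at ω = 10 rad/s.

|H(j10)| ≈ 0.1077

Substitute s = j10: numerator = -8 + j20, denominator = -4 + j200.
|H(j10)| = |-8 + j20| / |-4 + j200| = 21.541 / 200.04 ≈ 0.1077.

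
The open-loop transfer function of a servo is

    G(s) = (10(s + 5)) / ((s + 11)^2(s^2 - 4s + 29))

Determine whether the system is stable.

The poles can be read from the denominator factors: s = -11, 2 ± 5j, -11.
Since the pole(s) at s = 2 + 5j, 2 - 5j lie in the right half-plane, the system is unstable.

unstable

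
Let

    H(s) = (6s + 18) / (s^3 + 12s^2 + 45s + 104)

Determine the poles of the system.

The poles are the roots of the denominator s^3 + 12s^2 + 45s + 104 = 0.
Trying s = -8: the polynomial evaluates to 0, so (s + 8) is a factor.
Dividing out leaves s^2 + 4s + 13 = 0.
The quadratic formula then gives s = -2 ± 3j.

s = -2 ± 3j, -8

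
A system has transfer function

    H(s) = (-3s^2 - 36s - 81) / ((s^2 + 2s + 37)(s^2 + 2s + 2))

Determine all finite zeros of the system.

s = -9, -3

Set the numerator to zero: -3s^2 - 36s - 81 = 0, i.e. -3·(s^2 + 12s + 27) = 0.
Factoring: (s + 9)(s + 3) = 0.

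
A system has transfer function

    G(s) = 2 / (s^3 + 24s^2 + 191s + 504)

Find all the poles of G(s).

s = -9, -7, -8

The poles are the roots of the denominator s^3 + 24s^2 + 191s + 504 = 0.
Trying s = -9: the polynomial evaluates to 0, so (s + 9) is a factor.
Dividing out leaves s^2 + 15s + 56 = 0.
Factoring the quadratic: (s + 7)(s + 8) = 0.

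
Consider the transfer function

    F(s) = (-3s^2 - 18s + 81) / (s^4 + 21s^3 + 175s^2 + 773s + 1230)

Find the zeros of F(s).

s = 3, -9

Set the numerator to zero: -3s^2 - 18s + 81 = 0, i.e. -3·(s^2 + 6s - 27) = 0.
Factoring: (s - 3)(s + 9) = 0.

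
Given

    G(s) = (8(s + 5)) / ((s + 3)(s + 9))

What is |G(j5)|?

|G(j5)| ≈ 0.9423

Substitute s = j5: numerator = 40 + j40, denominator = 2 + j60.
|G(j5)| = |40 + j40| / |2 + j60| = 56.569 / 60.033 ≈ 0.9423.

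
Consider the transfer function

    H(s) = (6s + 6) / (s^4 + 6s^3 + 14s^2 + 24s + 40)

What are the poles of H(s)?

s = 2j, -2j, -3 + j, -3 - j

The poles are the roots of the denominator s^4 + 6s^3 + 14s^2 + 24s + 40 = 0.
No real roots exist; factor into two real quadratics: (s^2 + 4)(s^2 + 6s + 10) = 0.
Each quadratic gives a conjugate pair via the quadratic formula.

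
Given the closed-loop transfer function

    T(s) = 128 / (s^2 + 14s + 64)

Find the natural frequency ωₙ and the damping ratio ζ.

ωₙ = 8 rad/s, ζ = 0.875

Compare the denominator to the standard form s^2 + 2ζωₙs + ωₙ².
ωₙ² = 64, so ωₙ = 8 rad/s.
2ζωₙ = 14, so ζ = 14/(2·8) = 0.875.
With ζ = 0.875 the response is underdamped.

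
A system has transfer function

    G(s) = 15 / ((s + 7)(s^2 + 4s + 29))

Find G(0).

G(0) = 15/203 ≈ 0.07389

At s = 0 each factor (s + a) contributes a and each (s^2 + bs + c) contributes c.
G(0) = 15·1 / ((7) · (29)) = 15/203 = 15/203.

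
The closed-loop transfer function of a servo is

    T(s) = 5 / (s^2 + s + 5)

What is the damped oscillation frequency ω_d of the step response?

Comparing s^2 + s + 5 to s^2 + 2ζωₙs + ωₙ²: ωₙ = √5 ≈ 2.236 rad/s and ζ = 1/(2·√5) ≈ 0.2236.
ζωₙ = 1/2 = 0.5, so ω_d = ωₙ√(1−ζ²) = √(ωₙ² − (ζωₙ)²) = √(5 − 0.5²) = √4.75 ≈ 2.179 rad/s.

ω_d ≈ 2.179 rad/s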